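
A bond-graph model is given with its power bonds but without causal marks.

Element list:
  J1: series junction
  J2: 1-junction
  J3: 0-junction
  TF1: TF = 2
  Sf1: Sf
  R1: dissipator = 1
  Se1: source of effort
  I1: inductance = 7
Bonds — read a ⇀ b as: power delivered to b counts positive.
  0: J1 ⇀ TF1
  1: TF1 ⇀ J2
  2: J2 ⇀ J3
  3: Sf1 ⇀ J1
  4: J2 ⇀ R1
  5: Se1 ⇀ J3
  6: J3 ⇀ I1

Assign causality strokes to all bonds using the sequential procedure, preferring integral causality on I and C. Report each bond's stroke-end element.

b3 →Sf1  (Sf1: flow source, stroke at near end)
b5 →J3  (source Se1 imposes e)
b0 →J1  (common-f at J1 fixed by 3)
b2 →J2  (0-jn J3 has e-setter on 5)
b6 →I1  (0-jn J3 has e-setter on 5)
b1 →TF1  (TF1: transformer flips bond 0)
b4 →J2  (1-jn J2 has f-setter on 1)

b0 stroke→J1
b1 stroke→TF1
b2 stroke→J2
b3 stroke→Sf1
b4 stroke→J2
b5 stroke→J3
b6 stroke→I1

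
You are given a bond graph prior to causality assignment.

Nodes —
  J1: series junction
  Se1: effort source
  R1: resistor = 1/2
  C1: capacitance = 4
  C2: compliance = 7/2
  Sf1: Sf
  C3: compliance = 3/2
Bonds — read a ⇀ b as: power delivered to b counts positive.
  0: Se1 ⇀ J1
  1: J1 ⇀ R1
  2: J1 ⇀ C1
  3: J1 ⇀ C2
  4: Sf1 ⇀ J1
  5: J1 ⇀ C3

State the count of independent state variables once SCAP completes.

3  (C1, C2, C3 all integral)

#0 |J1  (Se1: effort source, stroke at far end)
#4 |Sf1  (Sf1: flow source, stroke at near end)
#1 |J1  (1-jn J1 has f-setter on 4)
#2 |J1  (1-jn J1 has f-setter on 4)
#3 |J1  (1-jn J1 has f-setter on 4)
#5 |J1  (J1 flow already set via bond 4)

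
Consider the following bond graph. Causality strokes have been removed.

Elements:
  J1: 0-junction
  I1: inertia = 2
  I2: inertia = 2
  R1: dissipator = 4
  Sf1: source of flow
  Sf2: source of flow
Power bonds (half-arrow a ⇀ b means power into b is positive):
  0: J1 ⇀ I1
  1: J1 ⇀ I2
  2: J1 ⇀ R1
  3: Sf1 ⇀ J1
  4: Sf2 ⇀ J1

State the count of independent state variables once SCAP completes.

2  (I1, I2 all integral)

bond 3 →Sf1  (Sf1 fixes flow; stroke at Sf1)
bond 4 →Sf2  (Sf2: flow source, stroke at near end)
bond 0 →I1  (I1: I, integral causality)
bond 1 →I2  (I2: I, integral causality)
bond 2 →J1  (only one effort-in slot at J1)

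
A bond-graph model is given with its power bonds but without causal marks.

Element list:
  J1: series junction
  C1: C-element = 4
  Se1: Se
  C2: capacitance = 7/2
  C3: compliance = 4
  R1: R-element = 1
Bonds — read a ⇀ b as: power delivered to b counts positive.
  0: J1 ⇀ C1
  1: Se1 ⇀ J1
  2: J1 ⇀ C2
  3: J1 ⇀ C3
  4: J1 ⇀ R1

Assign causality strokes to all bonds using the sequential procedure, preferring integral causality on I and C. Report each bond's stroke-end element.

β0 stroke at J1
β1 stroke at J1
β2 stroke at J1
β3 stroke at J1
β4 stroke at R1

#1 stroke at J1  (Se1 fixes effort; stroke away)
#0 stroke at J1  (prefer integral on C1)
#2 stroke at J1  (C2: C, integral causality)
#3 stroke at J1  (C3 outputs effort q/C3)
#4 stroke at R1  (closing 1-jn rule on J1)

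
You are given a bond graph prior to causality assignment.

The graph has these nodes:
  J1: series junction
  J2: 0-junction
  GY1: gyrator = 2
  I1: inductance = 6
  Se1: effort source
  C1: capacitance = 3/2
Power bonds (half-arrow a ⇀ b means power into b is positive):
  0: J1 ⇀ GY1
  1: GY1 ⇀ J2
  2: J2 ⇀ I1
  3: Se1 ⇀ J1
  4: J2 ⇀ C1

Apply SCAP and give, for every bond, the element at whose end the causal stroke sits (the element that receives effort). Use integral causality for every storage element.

#3 stroke at J1  (source Se1 imposes e)
#0 stroke at GY1  (closing 1-jn rule on J1)
#1 stroke at GY1  (GY1: gyrator matches bond 0)
#2 stroke at I1  (I1 integral (f out))
#4 stroke at J2  (J2 needs exactly one e-in)

β0 →GY1
β1 →GY1
β2 →I1
β3 →J1
β4 →J2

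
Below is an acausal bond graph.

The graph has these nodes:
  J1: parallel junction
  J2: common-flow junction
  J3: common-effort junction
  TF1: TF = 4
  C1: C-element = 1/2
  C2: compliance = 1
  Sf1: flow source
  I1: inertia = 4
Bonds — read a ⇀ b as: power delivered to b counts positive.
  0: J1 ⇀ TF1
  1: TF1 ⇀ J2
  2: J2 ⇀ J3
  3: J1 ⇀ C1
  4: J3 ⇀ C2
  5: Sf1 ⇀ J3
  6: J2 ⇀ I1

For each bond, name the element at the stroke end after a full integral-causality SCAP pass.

#0 stroke→TF1
#1 stroke→J2
#2 stroke→J2
#3 stroke→J1
#4 stroke→J3
#5 stroke→Sf1
#6 stroke→I1

β5 stroke at Sf1  (source Sf1 imposes f)
β3 stroke at J1  (prefer integral on C1)
β0 stroke at TF1  (J1: bond 3 brought effort, rest push out)
β1 stroke at J2  (TF TF1: opposite of bond 0)
β4 stroke at J3  (C2 integral (e out))
β2 stroke at J2  (J3: bond 4 brought effort, rest push out)
β6 stroke at I1  (only one flow-in slot at J2)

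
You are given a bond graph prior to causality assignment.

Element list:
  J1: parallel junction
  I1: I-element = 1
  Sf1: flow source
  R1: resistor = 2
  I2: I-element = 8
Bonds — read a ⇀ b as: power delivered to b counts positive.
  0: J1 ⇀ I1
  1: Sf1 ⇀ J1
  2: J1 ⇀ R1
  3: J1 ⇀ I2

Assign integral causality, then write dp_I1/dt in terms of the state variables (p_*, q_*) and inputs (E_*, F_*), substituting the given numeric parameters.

β1 stroke→Sf1  (source Sf1 imposes f)
β0 stroke→I1  (I1 outputs flow p/I1)
β3 stroke→I2  (prefer integral on I2)
β2 stroke→J1  (closing 0-jn rule on J1)

dp_I1/dt = 2*F_Sf1 - 2*p_I1 - p_I2/4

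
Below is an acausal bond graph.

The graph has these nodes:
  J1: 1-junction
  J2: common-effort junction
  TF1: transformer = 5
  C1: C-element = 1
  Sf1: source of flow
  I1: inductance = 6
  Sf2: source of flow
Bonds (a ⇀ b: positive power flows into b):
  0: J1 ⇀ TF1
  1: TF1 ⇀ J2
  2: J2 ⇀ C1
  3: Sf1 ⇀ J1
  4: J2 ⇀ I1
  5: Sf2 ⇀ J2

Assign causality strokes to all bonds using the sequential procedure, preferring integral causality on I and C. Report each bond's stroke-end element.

bond 3 stroke at Sf1  (Sf1 fixes flow; stroke at Sf1)
bond 5 stroke at Sf2  (source Sf2 imposes f)
bond 0 stroke at J1  (J1: bond 3 brought flow, rest push out)
bond 1 stroke at TF1  (TF1: transformer flips bond 0)
bond 2 stroke at J2  (C1: C, integral causality)
bond 4 stroke at I1  (J2: bond 2 brought effort, rest push out)

β0 |J1
β1 |TF1
β2 |J2
β3 |Sf1
β4 |I1
β5 |Sf2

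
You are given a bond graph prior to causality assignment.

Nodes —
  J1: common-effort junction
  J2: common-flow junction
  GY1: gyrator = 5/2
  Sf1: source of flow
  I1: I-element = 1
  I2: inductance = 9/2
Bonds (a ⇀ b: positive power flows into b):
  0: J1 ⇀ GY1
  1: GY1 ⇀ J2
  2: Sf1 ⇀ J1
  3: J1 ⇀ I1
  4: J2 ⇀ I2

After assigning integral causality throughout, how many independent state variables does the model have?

bond 2 stroke at Sf1  (Sf1 (Sf) sets flow on bond)
bond 3 stroke at I1  (I1: I, integral causality)
bond 0 stroke at J1  (J1 needs exactly one e-in)
bond 1 stroke at J2  (through GY1, causality inverts; strokes same side of GY1)
bond 4 stroke at I2  (J2: last free bond brings flow in)

2  (I1, I2 all integral)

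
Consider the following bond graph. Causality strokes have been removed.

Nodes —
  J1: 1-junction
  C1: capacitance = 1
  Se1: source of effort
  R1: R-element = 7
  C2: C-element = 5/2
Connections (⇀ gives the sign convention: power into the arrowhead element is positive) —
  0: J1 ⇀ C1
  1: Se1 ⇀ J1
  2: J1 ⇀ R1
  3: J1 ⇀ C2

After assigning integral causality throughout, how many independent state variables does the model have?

β1 stroke at J1  (Se1: effort source, stroke at far end)
β0 stroke at J1  (C1 outputs effort q/C1)
β3 stroke at J1  (C2: C, integral causality)
β2 stroke at R1  (J1 needs exactly one f-in)

2  (C1, C2 all integral)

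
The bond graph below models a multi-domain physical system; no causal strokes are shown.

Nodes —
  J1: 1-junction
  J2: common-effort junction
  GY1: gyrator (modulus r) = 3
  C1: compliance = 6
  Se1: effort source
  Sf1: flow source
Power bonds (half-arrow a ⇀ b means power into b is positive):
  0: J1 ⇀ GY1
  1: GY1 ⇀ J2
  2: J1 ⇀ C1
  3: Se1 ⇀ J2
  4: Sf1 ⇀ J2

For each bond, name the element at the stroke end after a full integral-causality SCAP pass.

b0 stroke→GY1
b1 stroke→GY1
b2 stroke→J1
b3 stroke→J2
b4 stroke→Sf1

b3 |J2  (Se1: effort source, stroke at far end)
b4 |Sf1  (Sf1: flow source, stroke at near end)
b1 |GY1  (common-e at J2 fixed by 3)
b0 |GY1  (GY1: gyrator matches bond 1)
b2 |J1  (common-f at J1 fixed by 0)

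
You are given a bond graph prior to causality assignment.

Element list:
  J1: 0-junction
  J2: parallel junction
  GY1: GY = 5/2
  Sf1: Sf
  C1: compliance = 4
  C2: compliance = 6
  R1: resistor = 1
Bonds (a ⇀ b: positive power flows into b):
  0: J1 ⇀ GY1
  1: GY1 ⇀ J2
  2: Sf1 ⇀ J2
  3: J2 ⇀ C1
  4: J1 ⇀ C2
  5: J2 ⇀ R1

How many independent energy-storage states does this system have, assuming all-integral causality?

2  (C1, C2 all integral)

bond 2 stroke at Sf1  (Sf1: flow source, stroke at near end)
bond 3 stroke at J2  (C1 outputs effort q/C1)
bond 1 stroke at GY1  (J2: bond 3 brought effort, rest push out)
bond 5 stroke at R1  (common-e at J2 fixed by 3)
bond 0 stroke at GY1  (GY1: gyrator matches bond 1)
bond 4 stroke at J1  (J1 needs exactly one e-in)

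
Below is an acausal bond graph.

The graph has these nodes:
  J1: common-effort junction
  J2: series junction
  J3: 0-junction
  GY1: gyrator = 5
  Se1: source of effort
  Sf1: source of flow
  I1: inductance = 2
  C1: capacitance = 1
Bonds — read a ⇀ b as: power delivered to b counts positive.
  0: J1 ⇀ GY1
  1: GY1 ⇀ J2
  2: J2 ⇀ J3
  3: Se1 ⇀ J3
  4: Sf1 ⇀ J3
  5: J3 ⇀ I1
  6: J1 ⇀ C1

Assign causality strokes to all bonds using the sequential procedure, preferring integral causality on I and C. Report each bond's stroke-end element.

#0 →GY1
#1 →GY1
#2 →J2
#3 →J3
#4 →Sf1
#5 →I1
#6 →J1

#3 stroke→J3  (source Se1 imposes e)
#4 stroke→Sf1  (Sf1: flow source, stroke at near end)
#2 stroke→J2  (common-e at J3 fixed by 3)
#5 stroke→I1  (J3: bond 3 brought effort, rest push out)
#1 stroke→GY1  (closing 1-jn rule on J2)
#0 stroke→GY1  (GY1: gyrator matches bond 1)
#6 stroke→J1  (closing 0-jn rule on J1)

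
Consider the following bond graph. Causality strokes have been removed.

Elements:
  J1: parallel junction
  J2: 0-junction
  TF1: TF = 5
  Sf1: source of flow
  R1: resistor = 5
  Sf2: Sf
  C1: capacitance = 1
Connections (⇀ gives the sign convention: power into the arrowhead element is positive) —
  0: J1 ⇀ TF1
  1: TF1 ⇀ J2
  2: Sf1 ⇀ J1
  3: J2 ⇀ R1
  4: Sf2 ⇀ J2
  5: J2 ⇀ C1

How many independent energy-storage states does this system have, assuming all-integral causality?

bond 2 stroke→Sf1  (Sf1 (Sf) sets flow on bond)
bond 4 stroke→Sf2  (Sf2 fixes flow; stroke at Sf2)
bond 0 stroke→J1  (J1 needs exactly one e-in)
bond 1 stroke→TF1  (TF TF1: opposite of bond 0)
bond 5 stroke→J2  (C1 integral (e out))
bond 3 stroke→R1  (0-jn J2 has e-setter on 5)

1  (C1 all integral)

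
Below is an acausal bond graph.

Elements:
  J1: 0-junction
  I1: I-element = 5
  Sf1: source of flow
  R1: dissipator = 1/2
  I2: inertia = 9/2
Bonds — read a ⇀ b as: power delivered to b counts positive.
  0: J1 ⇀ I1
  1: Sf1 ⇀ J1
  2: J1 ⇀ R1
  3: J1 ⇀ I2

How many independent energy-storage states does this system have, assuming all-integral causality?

b1 →Sf1  (source Sf1 imposes f)
b0 →I1  (I1 integral (f out))
b3 →I2  (I2 outputs flow p/I2)
b2 →J1  (J1: last free bond brings effort in)

2  (I1, I2 all integral)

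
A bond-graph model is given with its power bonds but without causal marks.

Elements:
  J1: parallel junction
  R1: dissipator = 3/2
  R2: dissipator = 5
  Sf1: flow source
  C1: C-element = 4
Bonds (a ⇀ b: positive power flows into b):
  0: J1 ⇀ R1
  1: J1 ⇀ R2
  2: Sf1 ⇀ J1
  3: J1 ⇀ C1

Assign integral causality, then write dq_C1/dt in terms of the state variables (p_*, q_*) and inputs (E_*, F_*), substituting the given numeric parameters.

b2 →Sf1  (source Sf1 imposes f)
b3 →J1  (prefer integral on C1)
b0 →R1  (J1 effort already set via bond 3)
b1 →R2  (J1 effort already set via bond 3)

dq_C1/dt = F_Sf1 - 13*q_C1/60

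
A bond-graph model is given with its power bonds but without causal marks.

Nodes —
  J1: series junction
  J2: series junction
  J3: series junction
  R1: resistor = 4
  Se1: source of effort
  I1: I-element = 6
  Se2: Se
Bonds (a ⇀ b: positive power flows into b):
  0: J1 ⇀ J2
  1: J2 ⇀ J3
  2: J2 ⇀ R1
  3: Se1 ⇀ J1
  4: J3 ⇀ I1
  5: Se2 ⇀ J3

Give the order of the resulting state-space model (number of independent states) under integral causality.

bond 3 →J1  (source Se1 imposes e)
bond 5 →J3  (Se2 (Se) sets effort on bond)
bond 0 →J2  (J1 needs exactly one f-in)
bond 4 →I1  (I1 integral (f out))
bond 1 →J3  (1-jn J3 has f-setter on 4)
bond 2 →J2  (J2: bond 1 brought flow, rest push out)

1  (I1 all integral)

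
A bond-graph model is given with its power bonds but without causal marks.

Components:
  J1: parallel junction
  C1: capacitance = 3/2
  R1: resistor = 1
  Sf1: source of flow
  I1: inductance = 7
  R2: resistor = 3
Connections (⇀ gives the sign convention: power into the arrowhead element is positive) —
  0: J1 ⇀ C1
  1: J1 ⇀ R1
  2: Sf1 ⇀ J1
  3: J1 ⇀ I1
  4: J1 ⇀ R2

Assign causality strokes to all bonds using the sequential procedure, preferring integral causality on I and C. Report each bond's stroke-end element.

b2 stroke at Sf1  (Sf1: flow source, stroke at near end)
b0 stroke at J1  (C1 integral (e out))
b1 stroke at R1  (J1 effort already set via bond 0)
b3 stroke at I1  (J1 effort already set via bond 0)
b4 stroke at R2  (J1: bond 0 brought effort, rest push out)

bond 0 |J1
bond 1 |R1
bond 2 |Sf1
bond 3 |I1
bond 4 |R2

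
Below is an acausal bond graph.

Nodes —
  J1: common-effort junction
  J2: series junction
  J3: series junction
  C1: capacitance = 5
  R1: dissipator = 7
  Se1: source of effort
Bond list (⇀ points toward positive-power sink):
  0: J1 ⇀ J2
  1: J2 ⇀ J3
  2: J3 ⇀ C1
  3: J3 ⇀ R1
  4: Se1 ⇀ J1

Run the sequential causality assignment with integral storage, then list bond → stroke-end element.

β0 →J2
β1 →J3
β2 →J3
β3 →R1
β4 →J1

b4 |J1  (Se1 fixes effort; stroke away)
b0 |J2  (common-e at J1 fixed by 4)
b1 |J3  (only one flow-in slot at J2)
b2 |J3  (C1 integral (e out))
b3 |R1  (only one flow-in slot at J3)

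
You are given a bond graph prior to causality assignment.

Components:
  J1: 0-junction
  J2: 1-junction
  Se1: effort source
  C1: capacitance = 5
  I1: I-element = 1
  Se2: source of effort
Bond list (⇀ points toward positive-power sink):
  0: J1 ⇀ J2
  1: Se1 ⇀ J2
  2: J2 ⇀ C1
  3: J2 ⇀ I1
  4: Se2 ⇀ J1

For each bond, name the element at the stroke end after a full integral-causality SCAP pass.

bond 1 stroke→J2  (Se1 fixes effort; stroke away)
bond 4 stroke→J1  (Se2: effort source, stroke at far end)
bond 0 stroke→J2  (0-jn J1 has e-setter on 4)
bond 2 stroke→J2  (C1: C, integral causality)
bond 3 stroke→I1  (J2 needs exactly one f-in)

#0 |J2
#1 |J2
#2 |J2
#3 |I1
#4 |J1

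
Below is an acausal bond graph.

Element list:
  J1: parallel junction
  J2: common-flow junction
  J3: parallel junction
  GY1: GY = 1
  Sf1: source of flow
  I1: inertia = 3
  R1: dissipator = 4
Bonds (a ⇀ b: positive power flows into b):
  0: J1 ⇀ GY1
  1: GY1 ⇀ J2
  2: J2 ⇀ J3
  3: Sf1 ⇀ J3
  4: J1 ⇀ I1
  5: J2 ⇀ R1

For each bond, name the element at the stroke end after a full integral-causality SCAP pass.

bond 0 stroke at J1
bond 1 stroke at J2
bond 2 stroke at J3
bond 3 stroke at Sf1
bond 4 stroke at I1
bond 5 stroke at J2

β3 stroke→Sf1  (source Sf1 imposes f)
β2 stroke→J3  (J3: last free bond brings effort in)
β1 stroke→J2  (J2: bond 2 brought flow, rest push out)
β5 stroke→J2  (1-jn J2 has f-setter on 2)
β0 stroke→J1  (GY GY1: same side as bond 1)
β4 stroke→I1  (0-jn J1 has e-setter on 0)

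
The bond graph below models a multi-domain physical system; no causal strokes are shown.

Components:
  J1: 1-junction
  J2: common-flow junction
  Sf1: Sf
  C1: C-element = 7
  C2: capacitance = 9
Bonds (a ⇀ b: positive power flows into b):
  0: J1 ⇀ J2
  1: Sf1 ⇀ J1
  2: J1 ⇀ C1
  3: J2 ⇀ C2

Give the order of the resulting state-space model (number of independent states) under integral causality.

2  (C1, C2 all integral)

b1 |Sf1  (Sf1: flow source, stroke at near end)
b0 |J1  (common-f at J1 fixed by 1)
b2 |J1  (common-f at J1 fixed by 1)
b3 |J2  (common-f at J2 fixed by 0)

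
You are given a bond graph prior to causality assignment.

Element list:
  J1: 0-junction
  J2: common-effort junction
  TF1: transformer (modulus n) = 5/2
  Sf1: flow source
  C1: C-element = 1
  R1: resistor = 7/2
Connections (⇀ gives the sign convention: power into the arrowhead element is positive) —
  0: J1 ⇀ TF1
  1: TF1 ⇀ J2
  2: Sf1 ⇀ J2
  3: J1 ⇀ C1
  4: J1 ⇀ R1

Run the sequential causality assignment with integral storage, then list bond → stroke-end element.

β0 |TF1
β1 |J2
β2 |Sf1
β3 |J1
β4 |R1

b2 stroke→Sf1  (Sf1 fixes flow; stroke at Sf1)
b1 stroke→J2  (J2: last free bond brings effort in)
b0 stroke→TF1  (TF1 one-in-one-out from 1)
b3 stroke→J1  (C1: C, integral causality)
b4 stroke→R1  (J1: bond 3 brought effort, rest push out)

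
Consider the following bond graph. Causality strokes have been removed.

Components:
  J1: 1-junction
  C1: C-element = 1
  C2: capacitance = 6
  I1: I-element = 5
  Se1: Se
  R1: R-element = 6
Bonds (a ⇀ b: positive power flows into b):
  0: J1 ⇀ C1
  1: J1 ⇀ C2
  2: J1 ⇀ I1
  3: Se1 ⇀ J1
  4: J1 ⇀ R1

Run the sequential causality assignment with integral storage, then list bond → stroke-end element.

b0 →J1
b1 →J1
b2 →I1
b3 →J1
b4 →J1

b3 →J1  (Se1 fixes effort; stroke away)
b0 →J1  (prefer integral on C1)
b1 →J1  (C2 integral (e out))
b2 →I1  (I1: I, integral causality)
b4 →J1  (J1 flow already set via bond 2)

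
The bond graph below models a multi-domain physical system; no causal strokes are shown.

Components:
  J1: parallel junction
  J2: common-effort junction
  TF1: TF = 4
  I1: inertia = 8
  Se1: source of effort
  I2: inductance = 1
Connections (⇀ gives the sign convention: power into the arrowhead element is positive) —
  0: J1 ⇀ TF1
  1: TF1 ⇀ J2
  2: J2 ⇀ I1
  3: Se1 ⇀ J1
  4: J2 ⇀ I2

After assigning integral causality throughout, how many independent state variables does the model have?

b3 stroke→J1  (Se1 fixes effort; stroke away)
b0 stroke→TF1  (0-jn J1 has e-setter on 3)
b1 stroke→J2  (through TF1, causality passes straight; one stroke at TF1)
b2 stroke→I1  (0-jn J2 has e-setter on 1)
b4 stroke→I2  (common-e at J2 fixed by 1)

2  (I1, I2 all integral)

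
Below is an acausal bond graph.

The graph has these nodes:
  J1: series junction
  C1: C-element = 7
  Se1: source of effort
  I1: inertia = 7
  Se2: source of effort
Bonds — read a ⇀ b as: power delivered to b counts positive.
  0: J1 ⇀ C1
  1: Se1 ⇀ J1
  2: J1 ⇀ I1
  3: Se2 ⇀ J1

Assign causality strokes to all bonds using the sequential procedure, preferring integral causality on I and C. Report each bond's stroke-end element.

β1 stroke at J1  (Se1 (Se) sets effort on bond)
β3 stroke at J1  (Se2 fixes effort; stroke away)
β0 stroke at J1  (prefer integral on C1)
β2 stroke at I1  (closing 1-jn rule on J1)

b0 stroke at J1
b1 stroke at J1
b2 stroke at I1
b3 stroke at J1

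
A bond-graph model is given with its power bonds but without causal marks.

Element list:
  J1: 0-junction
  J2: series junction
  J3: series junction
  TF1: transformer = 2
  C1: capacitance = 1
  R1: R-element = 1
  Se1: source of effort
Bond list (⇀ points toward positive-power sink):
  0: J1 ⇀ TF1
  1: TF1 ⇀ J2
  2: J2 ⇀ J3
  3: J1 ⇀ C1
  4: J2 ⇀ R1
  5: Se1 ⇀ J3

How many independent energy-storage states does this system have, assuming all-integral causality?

b5 stroke→J3  (source Se1 imposes e)
b2 stroke→J2  (J3: last free bond brings flow in)
b3 stroke→J1  (prefer integral on C1)
b0 stroke→TF1  (J1: bond 3 brought effort, rest push out)
b1 stroke→J2  (through TF1, causality passes straight; one stroke at TF1)
b4 stroke→R1  (J2: last free bond brings flow in)

1  (C1 all integral)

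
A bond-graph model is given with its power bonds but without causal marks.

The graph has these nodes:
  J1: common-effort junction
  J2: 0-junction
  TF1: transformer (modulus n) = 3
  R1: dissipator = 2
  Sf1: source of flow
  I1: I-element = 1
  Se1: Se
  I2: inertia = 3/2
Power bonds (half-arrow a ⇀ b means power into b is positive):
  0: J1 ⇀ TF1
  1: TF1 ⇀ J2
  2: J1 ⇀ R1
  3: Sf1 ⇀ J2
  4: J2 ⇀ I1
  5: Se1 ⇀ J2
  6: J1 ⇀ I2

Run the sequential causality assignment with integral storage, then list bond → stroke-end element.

β3 stroke at Sf1  (source Sf1 imposes f)
β5 stroke at J2  (Se1 (Se) sets effort on bond)
β1 stroke at TF1  (J2: bond 5 brought effort, rest push out)
β4 stroke at I1  (J2: bond 5 brought effort, rest push out)
β0 stroke at J1  (TF1 one-in-one-out from 1)
β2 stroke at R1  (0-jn J1 has e-setter on 0)
β6 stroke at I2  (J1 effort already set via bond 0)

#0 |J1
#1 |TF1
#2 |R1
#3 |Sf1
#4 |I1
#5 |J2
#6 |I2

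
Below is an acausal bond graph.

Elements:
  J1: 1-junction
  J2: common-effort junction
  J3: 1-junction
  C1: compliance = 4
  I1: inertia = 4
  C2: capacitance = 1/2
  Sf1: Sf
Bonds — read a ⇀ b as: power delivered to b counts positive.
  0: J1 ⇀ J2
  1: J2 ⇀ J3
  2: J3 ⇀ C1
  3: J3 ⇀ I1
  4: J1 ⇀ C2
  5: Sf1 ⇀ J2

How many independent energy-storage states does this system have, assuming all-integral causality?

3  (C1, C2, I1 all integral)

#5 stroke→Sf1  (source Sf1 imposes f)
#2 stroke→J3  (C1 integral (e out))
#3 stroke→I1  (I1 integral (f out))
#1 stroke→J3  (1-jn J3 has f-setter on 3)
#0 stroke→J2  (only one effort-in slot at J2)
#4 stroke→J1  (common-f at J1 fixed by 0)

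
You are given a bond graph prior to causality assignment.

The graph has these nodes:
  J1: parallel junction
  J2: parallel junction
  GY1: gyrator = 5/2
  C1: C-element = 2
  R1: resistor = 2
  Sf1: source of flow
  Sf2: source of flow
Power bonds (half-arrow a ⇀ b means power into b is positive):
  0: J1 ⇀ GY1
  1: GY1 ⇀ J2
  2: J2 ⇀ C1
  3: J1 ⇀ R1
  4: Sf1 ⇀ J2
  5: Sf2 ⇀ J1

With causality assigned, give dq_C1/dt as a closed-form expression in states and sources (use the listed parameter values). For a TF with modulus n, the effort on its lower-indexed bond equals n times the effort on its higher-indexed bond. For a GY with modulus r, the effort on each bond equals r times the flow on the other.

#4 →Sf1  (Sf1: flow source, stroke at near end)
#5 →Sf2  (Sf2 fixes flow; stroke at Sf2)
#2 →J2  (C1 outputs effort q/C1)
#1 →GY1  (J2 effort already set via bond 2)
#0 →GY1  (GY GY1: same side as bond 1)
#3 →J1  (closing 0-jn rule on J1)

dq_C1/dt = F_Sf1 + 4*F_Sf2/5 - 4*q_C1/25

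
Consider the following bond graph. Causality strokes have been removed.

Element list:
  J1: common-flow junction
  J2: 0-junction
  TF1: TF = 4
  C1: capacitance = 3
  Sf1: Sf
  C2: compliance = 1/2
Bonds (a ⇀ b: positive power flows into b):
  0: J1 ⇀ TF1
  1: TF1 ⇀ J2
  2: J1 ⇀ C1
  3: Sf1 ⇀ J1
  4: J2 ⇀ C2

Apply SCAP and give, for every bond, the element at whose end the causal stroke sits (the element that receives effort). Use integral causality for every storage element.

β3 |Sf1  (source Sf1 imposes f)
β0 |J1  (J1: bond 3 brought flow, rest push out)
β2 |J1  (common-f at J1 fixed by 3)
β1 |TF1  (through TF1, causality passes straight; one stroke at TF1)
β4 |J2  (J2 needs exactly one e-in)

#0 stroke→J1
#1 stroke→TF1
#2 stroke→J1
#3 stroke→Sf1
#4 stroke→J2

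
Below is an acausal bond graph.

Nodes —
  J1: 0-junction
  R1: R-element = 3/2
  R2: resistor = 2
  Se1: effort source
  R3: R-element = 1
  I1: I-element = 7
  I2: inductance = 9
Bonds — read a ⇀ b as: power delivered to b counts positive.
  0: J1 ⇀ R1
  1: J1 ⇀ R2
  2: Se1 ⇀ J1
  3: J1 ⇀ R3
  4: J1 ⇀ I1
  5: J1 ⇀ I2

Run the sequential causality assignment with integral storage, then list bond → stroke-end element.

bond 2 →J1  (Se1 fixes effort; stroke away)
bond 0 →R1  (J1: bond 2 brought effort, rest push out)
bond 1 →R2  (0-jn J1 has e-setter on 2)
bond 3 →R3  (J1: bond 2 brought effort, rest push out)
bond 4 →I1  (common-e at J1 fixed by 2)
bond 5 →I2  (J1 effort already set via bond 2)

#0 →R1
#1 →R2
#2 →J1
#3 →R3
#4 →I1
#5 →I2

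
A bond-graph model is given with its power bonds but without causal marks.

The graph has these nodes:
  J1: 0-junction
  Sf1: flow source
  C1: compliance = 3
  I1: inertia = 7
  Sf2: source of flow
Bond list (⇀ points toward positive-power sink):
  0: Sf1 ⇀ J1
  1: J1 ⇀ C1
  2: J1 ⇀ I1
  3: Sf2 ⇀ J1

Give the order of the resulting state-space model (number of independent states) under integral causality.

β0 stroke at Sf1  (source Sf1 imposes f)
β3 stroke at Sf2  (Sf2: flow source, stroke at near end)
β1 stroke at J1  (C1 outputs effort q/C1)
β2 stroke at I1  (J1 effort already set via bond 1)

2  (C1, I1 all integral)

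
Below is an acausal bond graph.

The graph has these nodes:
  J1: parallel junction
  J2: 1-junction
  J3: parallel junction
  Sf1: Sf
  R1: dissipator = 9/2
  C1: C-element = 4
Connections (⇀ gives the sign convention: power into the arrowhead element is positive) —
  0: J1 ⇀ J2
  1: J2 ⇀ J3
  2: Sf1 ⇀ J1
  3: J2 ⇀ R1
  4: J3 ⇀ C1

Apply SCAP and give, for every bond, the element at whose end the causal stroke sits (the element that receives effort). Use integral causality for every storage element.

β0 →J1
β1 →J2
β2 →Sf1
β3 →J2
β4 →J3

bond 2 stroke at Sf1  (Sf1: flow source, stroke at near end)
bond 0 stroke at J1  (J1: last free bond brings effort in)
bond 1 stroke at J2  (J2 flow already set via bond 0)
bond 3 stroke at J2  (1-jn J2 has f-setter on 0)
bond 4 stroke at J3  (only one effort-in slot at J3)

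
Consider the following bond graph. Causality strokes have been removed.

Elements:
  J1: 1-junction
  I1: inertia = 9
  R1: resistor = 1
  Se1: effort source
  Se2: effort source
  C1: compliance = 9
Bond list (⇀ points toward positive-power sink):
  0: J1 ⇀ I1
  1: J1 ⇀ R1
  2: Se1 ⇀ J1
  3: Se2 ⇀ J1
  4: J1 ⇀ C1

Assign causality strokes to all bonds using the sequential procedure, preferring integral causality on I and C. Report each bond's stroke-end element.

β2 stroke→J1  (Se1 (Se) sets effort on bond)
β3 stroke→J1  (Se2 fixes effort; stroke away)
β0 stroke→I1  (I1: I, integral causality)
β1 stroke→J1  (1-jn J1 has f-setter on 0)
β4 stroke→J1  (common-f at J1 fixed by 0)

bond 0 stroke at I1
bond 1 stroke at J1
bond 2 stroke at J1
bond 3 stroke at J1
bond 4 stroke at J1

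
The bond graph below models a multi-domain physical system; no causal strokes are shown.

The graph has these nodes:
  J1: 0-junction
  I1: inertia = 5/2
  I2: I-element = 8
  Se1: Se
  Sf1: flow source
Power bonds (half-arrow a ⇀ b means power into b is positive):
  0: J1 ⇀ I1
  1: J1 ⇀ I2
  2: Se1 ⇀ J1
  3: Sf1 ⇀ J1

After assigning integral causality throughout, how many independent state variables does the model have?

2  (I1, I2 all integral)

#2 →J1  (Se1 (Se) sets effort on bond)
#3 →Sf1  (Sf1 fixes flow; stroke at Sf1)
#0 →I1  (common-e at J1 fixed by 2)
#1 →I2  (J1 effort already set via bond 2)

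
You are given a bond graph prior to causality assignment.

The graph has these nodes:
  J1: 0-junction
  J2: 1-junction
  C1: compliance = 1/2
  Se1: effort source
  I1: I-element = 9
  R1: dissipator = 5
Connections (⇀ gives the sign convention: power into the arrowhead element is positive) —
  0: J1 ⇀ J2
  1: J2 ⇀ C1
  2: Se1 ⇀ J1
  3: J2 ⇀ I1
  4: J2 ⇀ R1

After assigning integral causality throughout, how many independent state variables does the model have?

#2 stroke at J1  (source Se1 imposes e)
#0 stroke at J2  (common-e at J1 fixed by 2)
#1 stroke at J2  (C1 integral (e out))
#3 stroke at I1  (I1 integral (f out))
#4 stroke at J2  (J2: bond 3 brought flow, rest push out)

2  (C1, I1 all integral)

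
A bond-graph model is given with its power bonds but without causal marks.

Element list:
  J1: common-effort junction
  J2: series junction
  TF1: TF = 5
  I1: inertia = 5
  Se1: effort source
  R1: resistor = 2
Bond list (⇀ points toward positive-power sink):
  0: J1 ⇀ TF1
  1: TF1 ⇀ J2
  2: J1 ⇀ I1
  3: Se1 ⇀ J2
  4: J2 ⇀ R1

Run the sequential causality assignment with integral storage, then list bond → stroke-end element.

b0 →J1
b1 →TF1
b2 →I1
b3 →J2
b4 →J2

#3 stroke at J2  (Se1: effort source, stroke at far end)
#2 stroke at I1  (I1 integral (f out))
#0 stroke at J1  (J1: last free bond brings effort in)
#1 stroke at TF1  (TF1 one-in-one-out from 0)
#4 stroke at J2  (common-f at J2 fixed by 1)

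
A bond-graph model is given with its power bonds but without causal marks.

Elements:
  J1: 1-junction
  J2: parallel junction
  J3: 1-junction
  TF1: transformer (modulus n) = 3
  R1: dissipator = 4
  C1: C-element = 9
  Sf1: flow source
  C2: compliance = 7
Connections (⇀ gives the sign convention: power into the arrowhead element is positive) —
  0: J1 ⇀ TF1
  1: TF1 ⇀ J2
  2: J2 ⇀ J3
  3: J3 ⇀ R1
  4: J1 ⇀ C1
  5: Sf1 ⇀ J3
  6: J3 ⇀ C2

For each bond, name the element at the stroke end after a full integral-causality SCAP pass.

bond 5 |Sf1  (Sf1: flow source, stroke at near end)
bond 2 |J3  (1-jn J3 has f-setter on 5)
bond 3 |J3  (J3: bond 5 brought flow, rest push out)
bond 6 |J3  (J3 flow already set via bond 5)
bond 1 |J2  (J2 needs exactly one e-in)
bond 0 |TF1  (TF TF1: opposite of bond 1)
bond 4 |J1  (common-f at J1 fixed by 0)

bond 0 |TF1
bond 1 |J2
bond 2 |J3
bond 3 |J3
bond 4 |J1
bond 5 |Sf1
bond 6 |J3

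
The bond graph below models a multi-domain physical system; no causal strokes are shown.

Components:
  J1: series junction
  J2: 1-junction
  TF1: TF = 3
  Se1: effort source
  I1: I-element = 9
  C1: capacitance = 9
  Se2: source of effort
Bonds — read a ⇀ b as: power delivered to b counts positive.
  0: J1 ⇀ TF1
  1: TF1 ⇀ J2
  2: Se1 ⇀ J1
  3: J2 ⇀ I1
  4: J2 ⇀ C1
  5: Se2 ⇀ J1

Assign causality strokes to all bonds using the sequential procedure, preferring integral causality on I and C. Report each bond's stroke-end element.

β2 stroke→J1  (source Se1 imposes e)
β5 stroke→J1  (source Se2 imposes e)
β0 stroke→TF1  (only one flow-in slot at J1)
β1 stroke→J2  (through TF1, causality passes straight; one stroke at TF1)
β3 stroke→I1  (I1: I, integral causality)
β4 stroke→J2  (J2 flow already set via bond 3)

β0 →TF1
β1 →J2
β2 →J1
β3 →I1
β4 →J2
β5 →J1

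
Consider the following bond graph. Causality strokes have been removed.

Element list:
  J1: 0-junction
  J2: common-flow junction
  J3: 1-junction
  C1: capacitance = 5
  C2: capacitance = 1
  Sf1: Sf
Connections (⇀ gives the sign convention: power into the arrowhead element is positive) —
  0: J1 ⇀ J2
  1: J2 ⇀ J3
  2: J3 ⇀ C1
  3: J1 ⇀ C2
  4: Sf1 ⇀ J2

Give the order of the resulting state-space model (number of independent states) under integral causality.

2  (C1, C2 all integral)

bond 4 →Sf1  (Sf1: flow source, stroke at near end)
bond 0 →J2  (common-f at J2 fixed by 4)
bond 1 →J2  (J2 flow already set via bond 4)
bond 2 →J3  (1-jn J3 has f-setter on 1)
bond 3 →J1  (J1: last free bond brings effort in)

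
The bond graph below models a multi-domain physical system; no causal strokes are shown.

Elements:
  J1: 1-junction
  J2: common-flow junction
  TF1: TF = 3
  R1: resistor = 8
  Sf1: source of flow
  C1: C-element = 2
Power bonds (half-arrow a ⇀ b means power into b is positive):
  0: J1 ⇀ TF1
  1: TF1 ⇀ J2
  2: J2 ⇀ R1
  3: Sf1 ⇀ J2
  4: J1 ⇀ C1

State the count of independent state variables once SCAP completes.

β3 stroke at Sf1  (Sf1: flow source, stroke at near end)
β1 stroke at J2  (J2: bond 3 brought flow, rest push out)
β2 stroke at J2  (1-jn J2 has f-setter on 3)
β0 stroke at TF1  (TF TF1: opposite of bond 1)
β4 stroke at J1  (J1: bond 0 brought flow, rest push out)

1  (C1 all integral)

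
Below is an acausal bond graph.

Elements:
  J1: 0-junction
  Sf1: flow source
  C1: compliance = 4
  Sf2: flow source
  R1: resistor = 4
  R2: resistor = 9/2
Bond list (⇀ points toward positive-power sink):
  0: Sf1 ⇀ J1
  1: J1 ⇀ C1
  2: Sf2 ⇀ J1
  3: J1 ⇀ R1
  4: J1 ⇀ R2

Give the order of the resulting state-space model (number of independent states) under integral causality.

1  (C1 all integral)

β0 stroke→Sf1  (Sf1: flow source, stroke at near end)
β2 stroke→Sf2  (Sf2 fixes flow; stroke at Sf2)
β1 stroke→J1  (prefer integral on C1)
β3 stroke→R1  (common-e at J1 fixed by 1)
β4 stroke→R2  (J1 effort already set via bond 1)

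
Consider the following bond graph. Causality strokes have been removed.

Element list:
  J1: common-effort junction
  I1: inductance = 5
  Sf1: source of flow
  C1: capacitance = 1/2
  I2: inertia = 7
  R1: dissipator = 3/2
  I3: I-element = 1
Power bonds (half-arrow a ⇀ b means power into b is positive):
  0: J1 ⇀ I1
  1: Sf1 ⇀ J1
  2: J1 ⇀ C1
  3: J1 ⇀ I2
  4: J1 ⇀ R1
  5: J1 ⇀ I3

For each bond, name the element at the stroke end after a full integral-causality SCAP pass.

β0 stroke at I1
β1 stroke at Sf1
β2 stroke at J1
β3 stroke at I2
β4 stroke at R1
β5 stroke at I3

#1 |Sf1  (Sf1: flow source, stroke at near end)
#0 |I1  (prefer integral on I1)
#2 |J1  (prefer integral on C1)
#3 |I2  (J1 effort already set via bond 2)
#4 |R1  (J1: bond 2 brought effort, rest push out)
#5 |I3  (0-jn J1 has e-setter on 2)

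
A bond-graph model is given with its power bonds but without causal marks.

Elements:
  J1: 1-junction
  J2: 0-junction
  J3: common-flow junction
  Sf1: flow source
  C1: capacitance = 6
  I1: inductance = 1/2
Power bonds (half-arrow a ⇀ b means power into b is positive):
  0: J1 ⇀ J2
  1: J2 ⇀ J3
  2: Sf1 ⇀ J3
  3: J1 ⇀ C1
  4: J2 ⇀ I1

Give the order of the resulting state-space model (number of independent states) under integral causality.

2  (C1, I1 all integral)

#2 →Sf1  (Sf1 fixes flow; stroke at Sf1)
#1 →J3  (1-jn J3 has f-setter on 2)
#3 →J1  (prefer integral on C1)
#0 →J2  (only one flow-in slot at J1)
#4 →I1  (J2: bond 0 brought effort, rest push out)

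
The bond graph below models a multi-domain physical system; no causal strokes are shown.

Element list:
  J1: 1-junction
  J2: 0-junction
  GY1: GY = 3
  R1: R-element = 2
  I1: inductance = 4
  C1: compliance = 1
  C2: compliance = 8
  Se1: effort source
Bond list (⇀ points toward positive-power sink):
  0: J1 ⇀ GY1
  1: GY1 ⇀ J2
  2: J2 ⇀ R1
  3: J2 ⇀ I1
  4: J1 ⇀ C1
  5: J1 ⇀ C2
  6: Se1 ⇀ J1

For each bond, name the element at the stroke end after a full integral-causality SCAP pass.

β6 stroke at J1  (Se1: effort source, stroke at far end)
β3 stroke at I1  (I1 outputs flow p/I1)
β4 stroke at J1  (C1: C, integral causality)
β5 stroke at J1  (prefer integral on C2)
β0 stroke at GY1  (J1 needs exactly one f-in)
β1 stroke at GY1  (GY GY1: same side as bond 0)
β2 stroke at J2  (closing 0-jn rule on J2)

b0 stroke→GY1
b1 stroke→GY1
b2 stroke→J2
b3 stroke→I1
b4 stroke→J1
b5 stroke→J1
b6 stroke→J1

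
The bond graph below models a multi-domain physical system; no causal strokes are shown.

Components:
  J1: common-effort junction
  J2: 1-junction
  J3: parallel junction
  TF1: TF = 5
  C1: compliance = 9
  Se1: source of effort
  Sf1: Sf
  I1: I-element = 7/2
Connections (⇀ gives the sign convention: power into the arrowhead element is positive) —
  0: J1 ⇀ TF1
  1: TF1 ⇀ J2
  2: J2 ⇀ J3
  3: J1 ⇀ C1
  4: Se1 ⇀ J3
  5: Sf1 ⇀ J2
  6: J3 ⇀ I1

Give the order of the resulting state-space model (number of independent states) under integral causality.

b4 stroke at J3  (Se1 fixes effort; stroke away)
b5 stroke at Sf1  (source Sf1 imposes f)
b1 stroke at J2  (J2: bond 5 brought flow, rest push out)
b2 stroke at J2  (1-jn J2 has f-setter on 5)
b6 stroke at I1  (0-jn J3 has e-setter on 4)
b0 stroke at TF1  (TF1: transformer flips bond 1)
b3 stroke at J1  (J1: last free bond brings effort in)

2  (C1, I1 all integral)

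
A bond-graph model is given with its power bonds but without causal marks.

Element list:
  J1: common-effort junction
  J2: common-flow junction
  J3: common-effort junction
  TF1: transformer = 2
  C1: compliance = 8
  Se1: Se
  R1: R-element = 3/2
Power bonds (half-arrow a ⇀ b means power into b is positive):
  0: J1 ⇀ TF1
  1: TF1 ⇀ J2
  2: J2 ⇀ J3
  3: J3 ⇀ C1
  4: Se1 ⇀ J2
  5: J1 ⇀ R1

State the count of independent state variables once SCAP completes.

bond 4 |J2  (Se1 fixes effort; stroke away)
bond 3 |J3  (prefer integral on C1)
bond 2 |J2  (J3: bond 3 brought effort, rest push out)
bond 1 |TF1  (only one flow-in slot at J2)
bond 0 |J1  (TF1: transformer flips bond 1)
bond 5 |R1  (0-jn J1 has e-setter on 0)

1  (C1 all integral)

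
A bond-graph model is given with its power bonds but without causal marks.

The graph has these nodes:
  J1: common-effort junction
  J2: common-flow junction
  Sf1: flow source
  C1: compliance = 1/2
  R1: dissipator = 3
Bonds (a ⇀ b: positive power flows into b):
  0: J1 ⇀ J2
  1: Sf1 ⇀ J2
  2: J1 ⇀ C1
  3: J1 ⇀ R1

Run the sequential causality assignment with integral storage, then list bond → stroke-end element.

b0 stroke→J2
b1 stroke→Sf1
b2 stroke→J1
b3 stroke→R1

b1 |Sf1  (Sf1: flow source, stroke at near end)
b0 |J2  (J2 flow already set via bond 1)
b2 |J1  (C1 outputs effort q/C1)
b3 |R1  (0-jn J1 has e-setter on 2)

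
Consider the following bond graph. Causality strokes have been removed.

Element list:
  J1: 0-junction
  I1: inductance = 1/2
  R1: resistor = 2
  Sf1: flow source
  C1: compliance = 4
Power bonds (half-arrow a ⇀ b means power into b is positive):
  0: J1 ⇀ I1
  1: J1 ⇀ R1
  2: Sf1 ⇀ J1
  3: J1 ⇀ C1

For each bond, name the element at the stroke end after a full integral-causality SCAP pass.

b0 stroke→I1
b1 stroke→R1
b2 stroke→Sf1
b3 stroke→J1

b2 stroke→Sf1  (source Sf1 imposes f)
b0 stroke→I1  (I1: I, integral causality)
b3 stroke→J1  (C1 integral (e out))
b1 stroke→R1  (0-jn J1 has e-setter on 3)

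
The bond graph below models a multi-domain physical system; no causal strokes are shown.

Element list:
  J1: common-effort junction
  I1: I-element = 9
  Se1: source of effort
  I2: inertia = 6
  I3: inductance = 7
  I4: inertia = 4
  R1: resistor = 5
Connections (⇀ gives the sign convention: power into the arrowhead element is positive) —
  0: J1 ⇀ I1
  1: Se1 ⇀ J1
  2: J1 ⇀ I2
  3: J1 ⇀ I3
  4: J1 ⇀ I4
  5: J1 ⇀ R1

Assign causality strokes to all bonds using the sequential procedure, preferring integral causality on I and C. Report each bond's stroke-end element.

#0 stroke→I1
#1 stroke→J1
#2 stroke→I2
#3 stroke→I3
#4 stroke→I4
#5 stroke→R1

bond 1 stroke at J1  (source Se1 imposes e)
bond 0 stroke at I1  (J1: bond 1 brought effort, rest push out)
bond 2 stroke at I2  (J1: bond 1 brought effort, rest push out)
bond 3 stroke at I3  (0-jn J1 has e-setter on 1)
bond 4 stroke at I4  (common-e at J1 fixed by 1)
bond 5 stroke at R1  (J1 effort already set via bond 1)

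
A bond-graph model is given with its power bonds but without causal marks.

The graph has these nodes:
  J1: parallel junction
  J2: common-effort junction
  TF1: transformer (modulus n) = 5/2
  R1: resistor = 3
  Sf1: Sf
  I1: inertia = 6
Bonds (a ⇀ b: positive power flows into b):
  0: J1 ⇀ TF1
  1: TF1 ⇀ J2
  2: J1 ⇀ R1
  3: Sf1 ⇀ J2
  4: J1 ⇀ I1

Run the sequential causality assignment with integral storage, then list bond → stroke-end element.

bond 0 →TF1
bond 1 →J2
bond 2 →J1
bond 3 →Sf1
bond 4 →I1

β3 stroke at Sf1  (Sf1 fixes flow; stroke at Sf1)
β1 stroke at J2  (J2 needs exactly one e-in)
β0 stroke at TF1  (TF TF1: opposite of bond 1)
β4 stroke at I1  (I1 integral (f out))
β2 stroke at J1  (closing 0-jn rule on J1)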